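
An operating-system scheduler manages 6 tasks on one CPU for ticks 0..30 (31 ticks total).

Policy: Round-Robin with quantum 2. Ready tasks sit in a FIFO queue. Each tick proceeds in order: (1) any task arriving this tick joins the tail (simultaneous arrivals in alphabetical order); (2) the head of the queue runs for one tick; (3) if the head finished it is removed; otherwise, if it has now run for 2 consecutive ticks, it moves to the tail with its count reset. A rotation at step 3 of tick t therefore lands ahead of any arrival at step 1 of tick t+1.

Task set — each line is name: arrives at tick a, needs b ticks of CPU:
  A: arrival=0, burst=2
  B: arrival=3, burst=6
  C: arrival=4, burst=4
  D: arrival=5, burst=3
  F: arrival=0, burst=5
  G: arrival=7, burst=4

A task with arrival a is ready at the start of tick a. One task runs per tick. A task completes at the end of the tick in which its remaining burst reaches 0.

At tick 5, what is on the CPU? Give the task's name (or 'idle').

t=0: queue=[A,F] q_used=0 → run A
t=1: queue=[A,F] q_used=1 → run A
t=2: queue=[F] q_used=0 → run F
t=3: queue=[F,B] q_used=1 → run F
t=4: queue=[B,F,C] q_used=0 → run B
t=5: queue=[B,F,C,D] q_used=1 → run B
t=6: queue=[F,C,D,B] q_used=0 → run F
t=7: queue=[F,C,D,B,G] q_used=1 → run F
t=8: queue=[C,D,B,G,F] q_used=0 → run C
t=9: queue=[C,D,B,G,F] q_used=1 → run C
t=10: queue=[D,B,G,F,C] q_used=0 → run D
t=11: queue=[D,B,G,F,C] q_used=1 → run D
t=12: queue=[B,G,F,C,D] q_used=0 → run B
t=13: queue=[B,G,F,C,D] q_used=1 → run B
t=14: queue=[G,F,C,D,B] q_used=0 → run G
t=15: queue=[G,F,C,D,B] q_used=1 → run G
t=16: queue=[F,C,D,B,G] q_used=0 → run F
t=17: queue=[C,D,B,G] q_used=0 → run C
t=18: queue=[C,D,B,G] q_used=1 → run C
t=19: queue=[D,B,G] q_used=0 → run D
t=20: queue=[B,G] q_used=0 → run B
t=21: queue=[B,G] q_used=1 → run B
t=22: queue=[G] q_used=0 → run G
t=23: queue=[G] q_used=1 → run G
t=24: (idle)
t=25: (idle)
t=26: (idle)
t=27: (idle)
t=28: (idle)
t=29: (idle)
t=30: (idle)

running at tick 5 = B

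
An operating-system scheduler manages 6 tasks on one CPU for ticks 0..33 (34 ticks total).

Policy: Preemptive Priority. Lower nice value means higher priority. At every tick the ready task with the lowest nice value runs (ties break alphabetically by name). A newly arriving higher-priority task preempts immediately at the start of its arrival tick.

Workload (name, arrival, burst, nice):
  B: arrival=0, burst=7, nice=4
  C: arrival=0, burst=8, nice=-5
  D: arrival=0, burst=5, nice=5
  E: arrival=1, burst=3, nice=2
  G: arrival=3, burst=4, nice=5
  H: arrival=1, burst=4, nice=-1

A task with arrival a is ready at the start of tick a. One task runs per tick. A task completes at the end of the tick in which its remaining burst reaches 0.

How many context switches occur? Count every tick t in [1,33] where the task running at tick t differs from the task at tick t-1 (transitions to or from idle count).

context switches = 6

t=0: ready={B,C,D} → run C
t=1: ready={B,C,D,E,H} → run C
t=2: ready={B,C,D,E,H} → run C
t=3: ready={B,C,D,E,G,H} → run C
t=4: ready={B,C,D,E,G,H} → run C
t=5: ready={B,C,D,E,G,H} → run C
t=6: ready={B,C,D,E,G,H} → run C
t=7: ready={B,C,D,E,G,H} → run C
t=8: ready={B,D,E,G,H} → run H
t=9: ready={B,D,E,G,H} → run H
t=10: ready={B,D,E,G,H} → run H
t=11: ready={B,D,E,G,H} → run H
t=12: ready={B,D,E,G} → run E
t=13: ready={B,D,E,G} → run E
t=14: ready={B,D,E,G} → run E
t=15: ready={B,D,G} → run B
t=16: ready={B,D,G} → run B
t=17: ready={B,D,G} → run B
t=18: ready={B,D,G} → run B
t=19: ready={B,D,G} → run B
t=20: ready={B,D,G} → run B
t=21: ready={B,D,G} → run B
t=22: ready={D,G} → run D
t=23: ready={D,G} → run D
t=24: ready={D,G} → run D
t=25: ready={D,G} → run D
t=26: ready={D,G} → run D
t=27: ready={G} → run G
t=28: ready={G} → run G
t=29: ready={G} → run G
t=30: ready={G} → run G
t=31: (idle)
t=32: (idle)
t=33: (idle)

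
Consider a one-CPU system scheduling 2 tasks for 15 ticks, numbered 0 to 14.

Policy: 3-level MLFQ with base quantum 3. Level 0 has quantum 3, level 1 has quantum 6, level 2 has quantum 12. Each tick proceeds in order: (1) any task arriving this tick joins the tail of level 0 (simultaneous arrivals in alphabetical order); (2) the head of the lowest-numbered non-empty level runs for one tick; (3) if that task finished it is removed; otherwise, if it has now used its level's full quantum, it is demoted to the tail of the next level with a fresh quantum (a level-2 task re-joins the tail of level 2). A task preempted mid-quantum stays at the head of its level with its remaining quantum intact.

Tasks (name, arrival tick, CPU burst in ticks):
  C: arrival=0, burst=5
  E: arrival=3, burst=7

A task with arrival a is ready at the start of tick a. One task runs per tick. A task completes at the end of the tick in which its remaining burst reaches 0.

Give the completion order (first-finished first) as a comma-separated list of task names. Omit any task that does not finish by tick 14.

completion order = C, E

t=0: L0/L1/L2 = C/-/- → run C
t=1: L0/L1/L2 = C/-/- → run C
t=2: L0/L1/L2 = C/-/- → run C
t=3: L0/L1/L2 = E/C/- → run E
t=4: L0/L1/L2 = E/C/- → run E
t=5: L0/L1/L2 = E/C/- → run E
t=6: L0/L1/L2 = -/CE/- → run C
t=7: L0/L1/L2 = -/CE/- → run C
t=8: L0/L1/L2 = -/E/- → run E
t=9: L0/L1/L2 = -/E/- → run E
t=10: L0/L1/L2 = -/E/- → run E
t=11: L0/L1/L2 = -/E/- → run E
t=12: (idle)
t=13: (idle)
t=14: (idle)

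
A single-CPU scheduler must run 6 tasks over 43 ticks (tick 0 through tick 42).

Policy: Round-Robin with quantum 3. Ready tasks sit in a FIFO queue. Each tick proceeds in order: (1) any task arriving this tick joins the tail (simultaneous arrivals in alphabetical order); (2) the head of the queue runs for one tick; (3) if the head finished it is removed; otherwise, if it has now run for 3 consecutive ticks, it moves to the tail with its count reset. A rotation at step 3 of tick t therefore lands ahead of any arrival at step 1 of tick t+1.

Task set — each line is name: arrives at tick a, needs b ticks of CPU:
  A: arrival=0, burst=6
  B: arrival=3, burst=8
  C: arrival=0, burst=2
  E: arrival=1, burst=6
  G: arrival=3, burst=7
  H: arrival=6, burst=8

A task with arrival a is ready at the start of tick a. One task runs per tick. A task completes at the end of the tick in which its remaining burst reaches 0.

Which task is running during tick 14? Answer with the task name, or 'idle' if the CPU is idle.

running at tick 14 = G

t=0: queue=[A,C] q_used=0 → run A
t=1: queue=[A,C,E] q_used=1 → run A
t=2: queue=[A,C,E] q_used=2 → run A
t=3: queue=[C,E,A,B,G] q_used=0 → run C
t=4: queue=[C,E,A,B,G] q_used=1 → run C
t=5: queue=[E,A,B,G] q_used=0 → run E
t=6: queue=[E,A,B,G,H] q_used=1 → run E
t=7: queue=[E,A,B,G,H] q_used=2 → run E
t=8: queue=[A,B,G,H,E] q_used=0 → run A
t=9: queue=[A,B,G,H,E] q_used=1 → run A
t=10: queue=[A,B,G,H,E] q_used=2 → run A
t=11: queue=[B,G,H,E] q_used=0 → run B
t=12: queue=[B,G,H,E] q_used=1 → run B
t=13: queue=[B,G,H,E] q_used=2 → run B
t=14: queue=[G,H,E,B] q_used=0 → run G
t=15: queue=[G,H,E,B] q_used=1 → run G
t=16: queue=[G,H,E,B] q_used=2 → run G
t=17: queue=[H,E,B,G] q_used=0 → run H
t=18: queue=[H,E,B,G] q_used=1 → run H
t=19: queue=[H,E,B,G] q_used=2 → run H
t=20: queue=[E,B,G,H] q_used=0 → run E
t=21: queue=[E,B,G,H] q_used=1 → run E
t=22: queue=[E,B,G,H] q_used=2 → run E
t=23: queue=[B,G,H] q_used=0 → run B
t=24: queue=[B,G,H] q_used=1 → run B
t=25: queue=[B,G,H] q_used=2 → run B
t=26: queue=[G,H,B] q_used=0 → run G
t=27: queue=[G,H,B] q_used=1 → run G
t=28: queue=[G,H,B] q_used=2 → run G
t=29: queue=[H,B,G] q_used=0 → run H
t=30: queue=[H,B,G] q_used=1 → run H
t=31: queue=[H,B,G] q_used=2 → run H
t=32: queue=[B,G,H] q_used=0 → run B
t=33: queue=[B,G,H] q_used=1 → run B
t=34: queue=[G,H] q_used=0 → run G
t=35: queue=[H] q_used=0 → run H
t=36: queue=[H] q_used=1 → run H
t=37: (idle)
t=38: (idle)
t=39: (idle)
t=40: (idle)
t=41: (idle)
t=42: (idle)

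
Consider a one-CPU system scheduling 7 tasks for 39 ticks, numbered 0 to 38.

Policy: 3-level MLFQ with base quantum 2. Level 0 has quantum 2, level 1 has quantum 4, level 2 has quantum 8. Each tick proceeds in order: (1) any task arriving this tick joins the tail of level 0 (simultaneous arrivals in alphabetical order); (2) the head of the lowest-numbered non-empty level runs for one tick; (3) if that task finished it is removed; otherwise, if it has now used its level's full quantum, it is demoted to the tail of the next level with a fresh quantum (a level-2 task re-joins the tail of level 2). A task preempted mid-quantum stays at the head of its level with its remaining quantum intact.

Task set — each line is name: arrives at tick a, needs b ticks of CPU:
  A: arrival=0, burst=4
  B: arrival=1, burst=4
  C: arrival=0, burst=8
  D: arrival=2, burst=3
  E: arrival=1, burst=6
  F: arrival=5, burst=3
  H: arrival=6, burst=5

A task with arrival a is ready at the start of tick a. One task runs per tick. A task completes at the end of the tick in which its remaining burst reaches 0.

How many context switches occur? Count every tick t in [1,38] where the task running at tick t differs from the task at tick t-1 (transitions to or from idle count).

context switches = 15

t=0: L0/L1/L2 = AC/-/- → run A
t=1: L0/L1/L2 = ACBE/-/- → run A
t=2: L0/L1/L2 = CBED/A/- → run C
t=3: L0/L1/L2 = CBED/A/- → run C
t=4: L0/L1/L2 = BED/AC/- → run B
t=5: L0/L1/L2 = BEDF/AC/- → run B
t=6: L0/L1/L2 = EDFH/ACB/- → run E
t=7: L0/L1/L2 = EDFH/ACB/- → run E
t=8: L0/L1/L2 = DFH/ACBE/- → run D
t=9: L0/L1/L2 = DFH/ACBE/- → run D
t=10: L0/L1/L2 = FH/ACBED/- → run F
t=11: L0/L1/L2 = FH/ACBED/- → run F
t=12: L0/L1/L2 = H/ACBEDF/- → run H
t=13: L0/L1/L2 = H/ACBEDF/- → run H
t=14: L0/L1/L2 = -/ACBEDFH/- → run A
t=15: L0/L1/L2 = -/ACBEDFH/- → run A
t=16: L0/L1/L2 = -/CBEDFH/- → run C
t=17: L0/L1/L2 = -/CBEDFH/- → run C
t=18: L0/L1/L2 = -/CBEDFH/- → run C
t=19: L0/L1/L2 = -/CBEDFH/- → run C
t=20: L0/L1/L2 = -/BEDFH/C → run B
t=21: L0/L1/L2 = -/BEDFH/C → run B
t=22: L0/L1/L2 = -/EDFH/C → run E
t=23: L0/L1/L2 = -/EDFH/C → run E
t=24: L0/L1/L2 = -/EDFH/C → run E
t=25: L0/L1/L2 = -/EDFH/C → run E
t=26: L0/L1/L2 = -/DFH/C → run D
t=27: L0/L1/L2 = -/FH/C → run F
t=28: L0/L1/L2 = -/H/C → run H
t=29: L0/L1/L2 = -/H/C → run H
t=30: L0/L1/L2 = -/H/C → run H
t=31: L0/L1/L2 = -/-/C → run C
t=32: L0/L1/L2 = -/-/C → run C
t=33: (idle)
t=34: (idle)
t=35: (idle)
t=36: (idle)
t=37: (idle)
t=38: (idle)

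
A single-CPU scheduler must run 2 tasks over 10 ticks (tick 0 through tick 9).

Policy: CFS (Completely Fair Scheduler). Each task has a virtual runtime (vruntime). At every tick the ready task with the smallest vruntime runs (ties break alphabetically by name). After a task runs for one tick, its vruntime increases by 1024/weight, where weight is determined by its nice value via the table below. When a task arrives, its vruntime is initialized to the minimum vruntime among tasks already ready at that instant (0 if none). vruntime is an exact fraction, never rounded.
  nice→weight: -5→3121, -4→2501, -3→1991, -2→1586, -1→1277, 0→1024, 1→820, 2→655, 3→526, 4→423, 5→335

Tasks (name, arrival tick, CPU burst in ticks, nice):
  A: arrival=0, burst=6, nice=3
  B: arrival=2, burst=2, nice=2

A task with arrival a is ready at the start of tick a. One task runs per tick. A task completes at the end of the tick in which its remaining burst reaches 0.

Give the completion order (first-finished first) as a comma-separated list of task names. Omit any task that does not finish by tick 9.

t=0: vr[A=0] → run A
t=1: vr[A=512/263] → run A
t=2: vr[A=1024/263 B=1024/263] → run A
t=3: vr[A=1536/263 B=1024/263] → run B
t=4: vr[A=1536/263 B=940032/172265] → run B
t=5: vr[A=1536/263] → run A
t=6: vr[A=2048/263] → run A
t=7: vr[A=2560/263] → run A
t=8: (idle)
t=9: (idle)

completion order = B, A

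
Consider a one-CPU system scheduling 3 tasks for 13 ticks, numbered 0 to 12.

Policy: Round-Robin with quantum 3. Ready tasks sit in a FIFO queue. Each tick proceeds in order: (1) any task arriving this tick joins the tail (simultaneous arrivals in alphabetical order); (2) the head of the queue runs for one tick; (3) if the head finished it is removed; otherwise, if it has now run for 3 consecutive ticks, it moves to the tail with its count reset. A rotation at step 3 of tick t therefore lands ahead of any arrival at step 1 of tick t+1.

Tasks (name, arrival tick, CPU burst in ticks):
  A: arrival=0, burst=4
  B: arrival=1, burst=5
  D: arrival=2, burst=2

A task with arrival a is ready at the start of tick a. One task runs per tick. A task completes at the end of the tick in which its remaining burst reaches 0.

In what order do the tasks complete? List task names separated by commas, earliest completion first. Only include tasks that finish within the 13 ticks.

completion order = D, A, B

t=0: queue=[A] q_used=0 → run A
t=1: queue=[A,B] q_used=1 → run A
t=2: queue=[A,B,D] q_used=2 → run A
t=3: queue=[B,D,A] q_used=0 → run B
t=4: queue=[B,D,A] q_used=1 → run B
t=5: queue=[B,D,A] q_used=2 → run B
t=6: queue=[D,A,B] q_used=0 → run D
t=7: queue=[D,A,B] q_used=1 → run D
t=8: queue=[A,B] q_used=0 → run A
t=9: queue=[B] q_used=0 → run B
t=10: queue=[B] q_used=1 → run B
t=11: (idle)
t=12: (idle)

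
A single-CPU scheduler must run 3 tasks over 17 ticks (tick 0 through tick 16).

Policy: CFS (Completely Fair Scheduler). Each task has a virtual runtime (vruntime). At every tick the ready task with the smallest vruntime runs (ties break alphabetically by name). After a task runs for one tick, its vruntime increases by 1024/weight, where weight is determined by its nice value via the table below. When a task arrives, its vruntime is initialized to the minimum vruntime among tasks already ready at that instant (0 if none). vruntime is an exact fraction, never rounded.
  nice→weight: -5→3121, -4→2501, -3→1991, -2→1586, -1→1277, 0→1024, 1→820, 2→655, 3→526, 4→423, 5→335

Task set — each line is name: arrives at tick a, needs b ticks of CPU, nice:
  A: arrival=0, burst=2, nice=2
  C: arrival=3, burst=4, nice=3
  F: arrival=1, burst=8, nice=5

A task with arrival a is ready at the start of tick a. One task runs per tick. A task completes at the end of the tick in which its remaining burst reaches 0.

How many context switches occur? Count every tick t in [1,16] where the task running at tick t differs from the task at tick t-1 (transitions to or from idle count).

context switches = 8

t=0: vr[A=0] → run A
t=1: vr[A=1024/655 F=1024/655] → run A
t=2: vr[F=1024/655] → run F
t=3: vr[C=202752/43885 F=202752/43885] → run C
t=4: vr[C=75792896/11541755 F=202752/43885] → run F
t=5: vr[C=75792896/11541755 F=336896/43885] → run C
t=6: vr[C=98262016/11541755 F=336896/43885] → run F
t=7: vr[C=98262016/11541755 F=94208/8777] → run C
t=8: vr[C=120731136/11541755 F=94208/8777] → run C
t=9: vr[F=94208/8777] → run F
t=10: vr[F=605184/43885] → run F
t=11: vr[F=739328/43885] → run F
t=12: vr[F=873472/43885] → run F
t=13: vr[F=1007616/43885] → run F
t=14: (idle)
t=15: (idle)
t=16: (idle)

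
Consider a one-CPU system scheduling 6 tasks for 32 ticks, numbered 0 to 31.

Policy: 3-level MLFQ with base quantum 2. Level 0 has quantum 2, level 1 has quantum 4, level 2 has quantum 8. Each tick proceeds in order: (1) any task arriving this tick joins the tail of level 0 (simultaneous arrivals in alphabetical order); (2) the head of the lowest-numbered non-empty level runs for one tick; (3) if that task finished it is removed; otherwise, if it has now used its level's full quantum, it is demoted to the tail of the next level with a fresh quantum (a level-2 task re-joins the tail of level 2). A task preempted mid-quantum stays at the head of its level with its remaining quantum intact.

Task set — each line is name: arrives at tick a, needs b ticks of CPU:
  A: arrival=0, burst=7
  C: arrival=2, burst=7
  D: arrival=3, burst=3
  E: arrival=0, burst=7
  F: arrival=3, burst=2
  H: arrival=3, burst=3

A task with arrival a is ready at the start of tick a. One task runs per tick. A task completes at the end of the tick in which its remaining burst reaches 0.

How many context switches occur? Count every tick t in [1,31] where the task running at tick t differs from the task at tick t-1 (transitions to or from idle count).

context switches = 14

t=0: L0/L1/L2 = AE/-/- → run A
t=1: L0/L1/L2 = AE/-/- → run A
t=2: L0/L1/L2 = EC/A/- → run E
t=3: L0/L1/L2 = ECDFH/A/- → run E
t=4: L0/L1/L2 = CDFH/AE/- → run C
t=5: L0/L1/L2 = CDFH/AE/- → run C
t=6: L0/L1/L2 = DFH/AEC/- → run D
t=7: L0/L1/L2 = DFH/AEC/- → run D
t=8: L0/L1/L2 = FH/AECD/- → run F
t=9: L0/L1/L2 = FH/AECD/- → run F
t=10: L0/L1/L2 = H/AECD/- → run H
t=11: L0/L1/L2 = H/AECD/- → run H
t=12: L0/L1/L2 = -/AECDH/- → run A
t=13: L0/L1/L2 = -/AECDH/- → run A
t=14: L0/L1/L2 = -/AECDH/- → run A
t=15: L0/L1/L2 = -/AECDH/- → run A
t=16: L0/L1/L2 = -/ECDH/A → run E
t=17: L0/L1/L2 = -/ECDH/A → run E
t=18: L0/L1/L2 = -/ECDH/A → run E
t=19: L0/L1/L2 = -/ECDH/A → run E
t=20: L0/L1/L2 = -/CDH/AE → run C
t=21: L0/L1/L2 = -/CDH/AE → run C
t=22: L0/L1/L2 = -/CDH/AE → run C
t=23: L0/L1/L2 = -/CDH/AE → run C
t=24: L0/L1/L2 = -/DH/AEC → run D
t=25: L0/L1/L2 = -/H/AEC → run H
t=26: L0/L1/L2 = -/-/AEC → run A
t=27: L0/L1/L2 = -/-/EC → run E
t=28: L0/L1/L2 = -/-/C → run C
t=29: (idle)
t=30: (idle)
t=31: (idle)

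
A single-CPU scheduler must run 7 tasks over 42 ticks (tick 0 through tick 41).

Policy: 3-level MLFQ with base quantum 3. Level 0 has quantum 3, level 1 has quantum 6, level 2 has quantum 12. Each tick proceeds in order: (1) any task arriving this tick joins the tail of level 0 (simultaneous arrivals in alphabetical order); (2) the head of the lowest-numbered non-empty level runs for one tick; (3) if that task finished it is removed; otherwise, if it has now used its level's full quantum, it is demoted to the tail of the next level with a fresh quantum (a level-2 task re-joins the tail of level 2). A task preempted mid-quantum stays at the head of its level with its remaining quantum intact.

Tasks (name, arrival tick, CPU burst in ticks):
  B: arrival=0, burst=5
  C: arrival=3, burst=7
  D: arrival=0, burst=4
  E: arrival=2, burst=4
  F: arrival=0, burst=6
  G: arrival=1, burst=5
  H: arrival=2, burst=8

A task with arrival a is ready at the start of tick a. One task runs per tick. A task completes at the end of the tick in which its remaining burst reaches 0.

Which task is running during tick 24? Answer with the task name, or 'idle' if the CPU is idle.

running at tick 24 = F

t=0: L0/L1/L2 = BDF/-/- → run B
t=1: L0/L1/L2 = BDFG/-/- → run B
t=2: L0/L1/L2 = BDFGEH/-/- → run B
t=3: L0/L1/L2 = DFGEHC/B/- → run D
t=4: L0/L1/L2 = DFGEHC/B/- → run D
t=5: L0/L1/L2 = DFGEHC/B/- → run D
t=6: L0/L1/L2 = FGEHC/BD/- → run F
t=7: L0/L1/L2 = FGEHC/BD/- → run F
t=8: L0/L1/L2 = FGEHC/BD/- → run F
t=9: L0/L1/L2 = GEHC/BDF/- → run G
t=10: L0/L1/L2 = GEHC/BDF/- → run G
t=11: L0/L1/L2 = GEHC/BDF/- → run G
t=12: L0/L1/L2 = EHC/BDFG/- → run E
t=13: L0/L1/L2 = EHC/BDFG/- → run E
t=14: L0/L1/L2 = EHC/BDFG/- → run E
t=15: L0/L1/L2 = HC/BDFGE/- → run H
t=16: L0/L1/L2 = HC/BDFGE/- → run H
t=17: L0/L1/L2 = HC/BDFGE/- → run H
t=18: L0/L1/L2 = C/BDFGEH/- → run C
t=19: L0/L1/L2 = C/BDFGEH/- → run C
t=20: L0/L1/L2 = C/BDFGEH/- → run C
t=21: L0/L1/L2 = -/BDFGEHC/- → run B
t=22: L0/L1/L2 = -/BDFGEHC/- → run B
t=23: L0/L1/L2 = -/DFGEHC/- → run D
t=24: L0/L1/L2 = -/FGEHC/- → run F
t=25: L0/L1/L2 = -/FGEHC/- → run F
t=26: L0/L1/L2 = -/FGEHC/- → run F
t=27: L0/L1/L2 = -/GEHC/- → run G
t=28: L0/L1/L2 = -/GEHC/- → run G
t=29: L0/L1/L2 = -/EHC/- → run E
t=30: L0/L1/L2 = -/HC/- → run H
t=31: L0/L1/L2 = -/HC/- → run H
t=32: L0/L1/L2 = -/HC/- → run H
t=33: L0/L1/L2 = -/HC/- → run H
t=34: L0/L1/L2 = -/HC/- → run H
t=35: L0/L1/L2 = -/C/- → run C
t=36: L0/L1/L2 = -/C/- → run C
t=37: L0/L1/L2 = -/C/- → run C
t=38: L0/L1/L2 = -/C/- → run C
t=39: (idle)
t=40: (idle)
t=41: (idle)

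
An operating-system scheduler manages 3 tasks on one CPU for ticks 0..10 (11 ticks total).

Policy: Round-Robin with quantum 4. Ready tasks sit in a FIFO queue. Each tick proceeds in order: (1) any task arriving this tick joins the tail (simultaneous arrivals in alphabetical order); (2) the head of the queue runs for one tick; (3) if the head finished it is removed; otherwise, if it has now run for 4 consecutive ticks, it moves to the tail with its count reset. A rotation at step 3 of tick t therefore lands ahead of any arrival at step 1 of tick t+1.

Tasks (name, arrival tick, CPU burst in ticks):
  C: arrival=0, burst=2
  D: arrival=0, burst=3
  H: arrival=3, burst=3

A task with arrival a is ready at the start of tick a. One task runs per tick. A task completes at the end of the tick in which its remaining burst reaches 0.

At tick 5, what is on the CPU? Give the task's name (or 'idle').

t=0: queue=[C,D] q_used=0 → run C
t=1: queue=[C,D] q_used=1 → run C
t=2: queue=[D] q_used=0 → run D
t=3: queue=[D,H] q_used=1 → run D
t=4: queue=[D,H] q_used=2 → run D
t=5: queue=[H] q_used=0 → run H
t=6: queue=[H] q_used=1 → run H
t=7: queue=[H] q_used=2 → run H
t=8: (idle)
t=9: (idle)
t=10: (idle)

running at tick 5 = H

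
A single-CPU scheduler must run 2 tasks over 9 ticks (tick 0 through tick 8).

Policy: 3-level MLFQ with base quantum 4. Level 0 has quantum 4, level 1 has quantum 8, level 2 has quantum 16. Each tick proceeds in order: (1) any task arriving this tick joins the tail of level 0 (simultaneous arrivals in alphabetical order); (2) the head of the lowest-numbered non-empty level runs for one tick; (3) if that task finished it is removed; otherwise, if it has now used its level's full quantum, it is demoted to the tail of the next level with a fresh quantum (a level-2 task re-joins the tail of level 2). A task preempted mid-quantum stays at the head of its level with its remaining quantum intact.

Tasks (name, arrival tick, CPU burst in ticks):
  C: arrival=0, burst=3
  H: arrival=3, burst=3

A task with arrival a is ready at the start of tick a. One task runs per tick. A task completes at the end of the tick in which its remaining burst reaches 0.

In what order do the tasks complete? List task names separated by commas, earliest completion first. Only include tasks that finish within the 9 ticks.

t=0: L0/L1/L2 = C/-/- → run C
t=1: L0/L1/L2 = C/-/- → run C
t=2: L0/L1/L2 = C/-/- → run C
t=3: L0/L1/L2 = H/-/- → run H
t=4: L0/L1/L2 = H/-/- → run H
t=5: L0/L1/L2 = H/-/- → run H
t=6: (idle)
t=7: (idle)
t=8: (idle)

completion order = C, H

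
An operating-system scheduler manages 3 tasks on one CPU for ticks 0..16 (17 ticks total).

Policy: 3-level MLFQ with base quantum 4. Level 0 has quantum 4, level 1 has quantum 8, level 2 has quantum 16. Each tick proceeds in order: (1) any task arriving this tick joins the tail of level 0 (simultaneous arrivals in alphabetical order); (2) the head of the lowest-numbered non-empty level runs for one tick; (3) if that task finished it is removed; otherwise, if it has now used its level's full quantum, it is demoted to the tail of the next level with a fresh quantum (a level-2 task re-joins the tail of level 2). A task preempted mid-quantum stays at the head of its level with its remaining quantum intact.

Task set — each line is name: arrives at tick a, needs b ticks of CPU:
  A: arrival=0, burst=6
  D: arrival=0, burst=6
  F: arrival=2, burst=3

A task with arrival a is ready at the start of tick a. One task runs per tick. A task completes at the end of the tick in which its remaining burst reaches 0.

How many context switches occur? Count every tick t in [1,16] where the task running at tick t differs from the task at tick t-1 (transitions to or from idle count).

context switches = 5

t=0: L0/L1/L2 = AD/-/- → run A
t=1: L0/L1/L2 = AD/-/- → run A
t=2: L0/L1/L2 = ADF/-/- → run A
t=3: L0/L1/L2 = ADF/-/- → run A
t=4: L0/L1/L2 = DF/A/- → run D
t=5: L0/L1/L2 = DF/A/- → run D
t=6: L0/L1/L2 = DF/A/- → run D
t=7: L0/L1/L2 = DF/A/- → run D
t=8: L0/L1/L2 = F/AD/- → run F
t=9: L0/L1/L2 = F/AD/- → run F
t=10: L0/L1/L2 = F/AD/- → run F
t=11: L0/L1/L2 = -/AD/- → run A
t=12: L0/L1/L2 = -/AD/- → run A
t=13: L0/L1/L2 = -/D/- → run D
t=14: L0/L1/L2 = -/D/- → run D
t=15: (idle)
t=16: (idle)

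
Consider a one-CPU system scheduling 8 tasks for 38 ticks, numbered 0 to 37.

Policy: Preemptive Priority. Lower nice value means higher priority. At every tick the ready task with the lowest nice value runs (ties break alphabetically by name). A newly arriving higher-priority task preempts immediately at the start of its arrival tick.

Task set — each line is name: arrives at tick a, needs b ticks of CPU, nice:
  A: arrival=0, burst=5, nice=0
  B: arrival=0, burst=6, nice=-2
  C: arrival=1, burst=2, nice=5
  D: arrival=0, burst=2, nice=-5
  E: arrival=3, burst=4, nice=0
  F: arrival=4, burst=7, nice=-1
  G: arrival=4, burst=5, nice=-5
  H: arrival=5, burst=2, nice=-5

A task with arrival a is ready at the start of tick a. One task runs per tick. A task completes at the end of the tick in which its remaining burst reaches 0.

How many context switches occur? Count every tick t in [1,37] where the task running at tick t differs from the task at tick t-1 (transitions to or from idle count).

t=0: ready={A,B,D} → run D
t=1: ready={A,B,C,D} → run D
t=2: ready={A,B,C} → run B
t=3: ready={A,B,C,E} → run B
t=4: ready={A,B,C,E,F,G} → run G
t=5: ready={A,B,C,E,F,G,H} → run G
t=6: ready={A,B,C,E,F,G,H} → run G
t=7: ready={A,B,C,E,F,G,H} → run G
t=8: ready={A,B,C,E,F,G,H} → run G
t=9: ready={A,B,C,E,F,H} → run H
t=10: ready={A,B,C,E,F,H} → run H
t=11: ready={A,B,C,E,F} → run B
t=12: ready={A,B,C,E,F} → run B
t=13: ready={A,B,C,E,F} → run B
t=14: ready={A,B,C,E,F} → run B
t=15: ready={A,C,E,F} → run F
t=16: ready={A,C,E,F} → run F
t=17: ready={A,C,E,F} → run F
t=18: ready={A,C,E,F} → run F
t=19: ready={A,C,E,F} → run F
t=20: ready={A,C,E,F} → run F
t=21: ready={A,C,E,F} → run F
t=22: ready={A,C,E} → run A
t=23: ready={A,C,E} → run A
t=24: ready={A,C,E} → run A
t=25: ready={A,C,E} → run A
t=26: ready={A,C,E} → run A
t=27: ready={C,E} → run E
t=28: ready={C,E} → run E
t=29: ready={C,E} → run E
t=30: ready={C,E} → run E
t=31: ready={C} → run C
t=32: ready={C} → run C
t=33: (idle)
t=34: (idle)
t=35: (idle)
t=36: (idle)
t=37: (idle)

context switches = 9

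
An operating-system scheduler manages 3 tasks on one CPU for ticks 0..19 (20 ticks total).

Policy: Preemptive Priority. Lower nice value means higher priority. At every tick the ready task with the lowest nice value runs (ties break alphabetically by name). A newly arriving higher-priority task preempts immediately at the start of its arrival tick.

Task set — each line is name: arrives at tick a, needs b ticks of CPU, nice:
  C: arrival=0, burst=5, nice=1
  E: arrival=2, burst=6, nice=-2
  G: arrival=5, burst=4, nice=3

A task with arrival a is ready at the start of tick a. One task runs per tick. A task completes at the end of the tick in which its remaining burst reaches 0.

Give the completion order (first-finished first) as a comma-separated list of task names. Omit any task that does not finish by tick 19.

t=0: ready={C} → run C
t=1: ready={C} → run C
t=2: ready={C,E} → run E
t=3: ready={C,E} → run E
t=4: ready={C,E} → run E
t=5: ready={C,E,G} → run E
t=6: ready={C,E,G} → run E
t=7: ready={C,E,G} → run E
t=8: ready={C,G} → run C
t=9: ready={C,G} → run C
t=10: ready={C,G} → run C
t=11: ready={G} → run G
t=12: ready={G} → run G
t=13: ready={G} → run G
t=14: ready={G} → run G
t=15: (idle)
t=16: (idle)
t=17: (idle)
t=18: (idle)
t=19: (idle)

completion order = E, C, G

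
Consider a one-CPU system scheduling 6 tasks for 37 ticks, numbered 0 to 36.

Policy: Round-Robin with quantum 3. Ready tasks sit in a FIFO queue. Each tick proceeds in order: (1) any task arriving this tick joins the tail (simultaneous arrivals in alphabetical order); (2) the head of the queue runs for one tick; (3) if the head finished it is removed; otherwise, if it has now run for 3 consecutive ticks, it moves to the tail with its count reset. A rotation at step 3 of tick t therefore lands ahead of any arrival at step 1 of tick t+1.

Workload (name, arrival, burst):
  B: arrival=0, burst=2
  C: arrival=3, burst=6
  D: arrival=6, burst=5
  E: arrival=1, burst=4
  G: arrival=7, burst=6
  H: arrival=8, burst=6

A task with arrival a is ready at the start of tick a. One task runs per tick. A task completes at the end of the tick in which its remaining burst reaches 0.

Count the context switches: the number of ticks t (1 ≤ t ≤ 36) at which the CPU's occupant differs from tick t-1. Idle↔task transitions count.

context switches = 11

t=0: queue=[B] q_used=0 → run B
t=1: queue=[B,E] q_used=1 → run B
t=2: queue=[E] q_used=0 → run E
t=3: queue=[E,C] q_used=1 → run E
t=4: queue=[E,C] q_used=2 → run E
t=5: queue=[C,E] q_used=0 → run C
t=6: queue=[C,E,D] q_used=1 → run C
t=7: queue=[C,E,D,G] q_used=2 → run C
t=8: queue=[E,D,G,C,H] q_used=0 → run E
t=9: queue=[D,G,C,H] q_used=0 → run D
t=10: queue=[D,G,C,H] q_used=1 → run D
t=11: queue=[D,G,C,H] q_used=2 → run D
t=12: queue=[G,C,H,D] q_used=0 → run G
t=13: queue=[G,C,H,D] q_used=1 → run G
t=14: queue=[G,C,H,D] q_used=2 → run G
t=15: queue=[C,H,D,G] q_used=0 → run C
t=16: queue=[C,H,D,G] q_used=1 → run C
t=17: queue=[C,H,D,G] q_used=2 → run C
t=18: queue=[H,D,G] q_used=0 → run H
t=19: queue=[H,D,G] q_used=1 → run H
t=20: queue=[H,D,G] q_used=2 → run H
t=21: queue=[D,G,H] q_used=0 → run D
t=22: queue=[D,G,H] q_used=1 → run D
t=23: queue=[G,H] q_used=0 → run G
t=24: queue=[G,H] q_used=1 → run G
t=25: queue=[G,H] q_used=2 → run G
t=26: queue=[H] q_used=0 → run H
t=27: queue=[H] q_used=1 → run H
t=28: queue=[H] q_used=2 → run H
t=29: (idle)
t=30: (idle)
t=31: (idle)
t=32: (idle)
t=33: (idle)
t=34: (idle)
t=35: (idle)
t=36: (idle)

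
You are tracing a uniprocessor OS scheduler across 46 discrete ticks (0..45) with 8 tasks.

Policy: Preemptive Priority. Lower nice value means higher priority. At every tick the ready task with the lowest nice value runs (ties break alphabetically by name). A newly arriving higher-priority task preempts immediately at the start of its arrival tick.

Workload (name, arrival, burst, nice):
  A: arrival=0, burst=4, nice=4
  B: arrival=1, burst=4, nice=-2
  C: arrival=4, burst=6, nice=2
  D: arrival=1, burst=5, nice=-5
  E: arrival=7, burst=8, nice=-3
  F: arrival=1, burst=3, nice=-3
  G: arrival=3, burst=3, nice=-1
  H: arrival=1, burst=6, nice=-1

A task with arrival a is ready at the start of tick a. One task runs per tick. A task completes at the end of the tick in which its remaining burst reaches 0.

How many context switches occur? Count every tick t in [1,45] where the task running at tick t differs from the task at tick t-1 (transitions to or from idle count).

context switches = 10

t=0: ready={A} → run A
t=1: ready={A,B,D,F,H} → run D
t=2: ready={A,B,D,F,H} → run D
t=3: ready={A,B,D,F,G,H} → run D
t=4: ready={A,B,C,D,F,G,H} → run D
t=5: ready={A,B,C,D,F,G,H} → run D
t=6: ready={A,B,C,F,G,H} → run F
t=7: ready={A,B,C,E,F,G,H} → run E
t=8: ready={A,B,C,E,F,G,H} → run E
t=9: ready={A,B,C,E,F,G,H} → run E
t=10: ready={A,B,C,E,F,G,H} → run E
t=11: ready={A,B,C,E,F,G,H} → run E
t=12: ready={A,B,C,E,F,G,H} → run E
t=13: ready={A,B,C,E,F,G,H} → run E
t=14: ready={A,B,C,E,F,G,H} → run E
t=15: ready={A,B,C,F,G,H} → run F
t=16: ready={A,B,C,F,G,H} → run F
t=17: ready={A,B,C,G,H} → run B
t=18: ready={A,B,C,G,H} → run B
t=19: ready={A,B,C,G,H} → run B
t=20: ready={A,B,C,G,H} → run B
t=21: ready={A,C,G,H} → run G
t=22: ready={A,C,G,H} → run G
t=23: ready={A,C,G,H} → run G
t=24: ready={A,C,H} → run H
t=25: ready={A,C,H} → run H
t=26: ready={A,C,H} → run H
t=27: ready={A,C,H} → run H
t=28: ready={A,C,H} → run H
t=29: ready={A,C,H} → run H
t=30: ready={A,C} → run C
t=31: ready={A,C} → run C
t=32: ready={A,C} → run C
t=33: ready={A,C} → run C
t=34: ready={A,C} → run C
t=35: ready={A,C} → run C
t=36: ready={A} → run A
t=37: ready={A} → run A
t=38: ready={A} → run A
t=39: (idle)
t=40: (idle)
t=41: (idle)
t=42: (idle)
t=43: (idle)
t=44: (idle)
t=45: (idle)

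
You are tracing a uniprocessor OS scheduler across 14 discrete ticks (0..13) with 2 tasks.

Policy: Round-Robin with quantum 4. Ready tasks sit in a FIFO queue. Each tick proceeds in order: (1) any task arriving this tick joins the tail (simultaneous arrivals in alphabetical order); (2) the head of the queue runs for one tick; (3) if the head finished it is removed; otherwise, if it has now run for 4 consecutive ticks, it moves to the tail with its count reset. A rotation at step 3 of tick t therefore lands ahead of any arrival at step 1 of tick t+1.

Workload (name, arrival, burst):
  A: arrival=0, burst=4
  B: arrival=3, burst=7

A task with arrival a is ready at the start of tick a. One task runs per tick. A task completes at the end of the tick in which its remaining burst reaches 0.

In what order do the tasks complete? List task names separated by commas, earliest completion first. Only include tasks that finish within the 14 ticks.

completion order = A, B

t=0: queue=[A] q_used=0 → run A
t=1: queue=[A] q_used=1 → run A
t=2: queue=[A] q_used=2 → run A
t=3: queue=[A,B] q_used=3 → run A
t=4: queue=[B] q_used=0 → run B
t=5: queue=[B] q_used=1 → run B
t=6: queue=[B] q_used=2 → run B
t=7: queue=[B] q_used=3 → run B
t=8: queue=[B] q_used=0 → run B
t=9: queue=[B] q_used=1 → run B
t=10: queue=[B] q_used=2 → run B
t=11: (idle)
t=12: (idle)
t=13: (idle)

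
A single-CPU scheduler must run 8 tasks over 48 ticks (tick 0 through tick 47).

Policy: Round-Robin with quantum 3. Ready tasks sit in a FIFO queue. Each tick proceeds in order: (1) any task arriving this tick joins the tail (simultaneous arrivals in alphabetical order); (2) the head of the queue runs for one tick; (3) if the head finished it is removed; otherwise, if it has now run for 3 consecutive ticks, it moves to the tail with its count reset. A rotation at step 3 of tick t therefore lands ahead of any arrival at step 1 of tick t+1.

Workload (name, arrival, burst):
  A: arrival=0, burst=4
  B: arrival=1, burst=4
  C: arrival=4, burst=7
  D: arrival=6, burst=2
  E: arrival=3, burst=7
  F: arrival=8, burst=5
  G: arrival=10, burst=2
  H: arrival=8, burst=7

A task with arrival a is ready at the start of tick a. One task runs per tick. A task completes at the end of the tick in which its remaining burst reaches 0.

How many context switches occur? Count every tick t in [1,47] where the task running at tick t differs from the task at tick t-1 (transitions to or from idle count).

t=0: queue=[A] q_used=0 → run A
t=1: queue=[A,B] q_used=1 → run A
t=2: queue=[A,B] q_used=2 → run A
t=3: queue=[B,A,E] q_used=0 → run B
t=4: queue=[B,A,E,C] q_used=1 → run B
t=5: queue=[B,A,E,C] q_used=2 → run B
t=6: queue=[A,E,C,B,D] q_used=0 → run A
t=7: queue=[E,C,B,D] q_used=0 → run E
t=8: queue=[E,C,B,D,F,H] q_used=1 → run E
t=9: queue=[E,C,B,D,F,H] q_used=2 → run E
t=10: queue=[C,B,D,F,H,E,G] q_used=0 → run C
t=11: queue=[C,B,D,F,H,E,G] q_used=1 → run C
t=12: queue=[C,B,D,F,H,E,G] q_used=2 → run C
t=13: queue=[B,D,F,H,E,G,C] q_used=0 → run B
t=14: queue=[D,F,H,E,G,C] q_used=0 → run D
t=15: queue=[D,F,H,E,G,C] q_used=1 → run D
t=16: queue=[F,H,E,G,C] q_used=0 → run F
t=17: queue=[F,H,E,G,C] q_used=1 → run F
t=18: queue=[F,H,E,G,C] q_used=2 → run F
t=19: queue=[H,E,G,C,F] q_used=0 → run H
t=20: queue=[H,E,G,C,F] q_used=1 → run H
t=21: queue=[H,E,G,C,F] q_used=2 → run H
t=22: queue=[E,G,C,F,H] q_used=0 → run E
t=23: queue=[E,G,C,F,H] q_used=1 → run E
t=24: queue=[E,G,C,F,H] q_used=2 → run E
t=25: queue=[G,C,F,H,E] q_used=0 → run G
t=26: queue=[G,C,F,H,E] q_used=1 → run G
t=27: queue=[C,F,H,E] q_used=0 → run C
t=28: queue=[C,F,H,E] q_used=1 → run C
t=29: queue=[C,F,H,E] q_used=2 → run C
t=30: queue=[F,H,E,C] q_used=0 → run F
t=31: queue=[F,H,E,C] q_used=1 → run F
t=32: queue=[H,E,C] q_used=0 → run H
t=33: queue=[H,E,C] q_used=1 → run H
t=34: queue=[H,E,C] q_used=2 → run H
t=35: queue=[E,C,H] q_used=0 → run E
t=36: queue=[C,H] q_used=0 → run C
t=37: queue=[H] q_used=0 → run H
t=38: (idle)
t=39: (idle)
t=40: (idle)
t=41: (idle)
t=42: (idle)
t=43: (idle)
t=44: (idle)
t=45: (idle)
t=46: (idle)
t=47: (idle)

context switches = 17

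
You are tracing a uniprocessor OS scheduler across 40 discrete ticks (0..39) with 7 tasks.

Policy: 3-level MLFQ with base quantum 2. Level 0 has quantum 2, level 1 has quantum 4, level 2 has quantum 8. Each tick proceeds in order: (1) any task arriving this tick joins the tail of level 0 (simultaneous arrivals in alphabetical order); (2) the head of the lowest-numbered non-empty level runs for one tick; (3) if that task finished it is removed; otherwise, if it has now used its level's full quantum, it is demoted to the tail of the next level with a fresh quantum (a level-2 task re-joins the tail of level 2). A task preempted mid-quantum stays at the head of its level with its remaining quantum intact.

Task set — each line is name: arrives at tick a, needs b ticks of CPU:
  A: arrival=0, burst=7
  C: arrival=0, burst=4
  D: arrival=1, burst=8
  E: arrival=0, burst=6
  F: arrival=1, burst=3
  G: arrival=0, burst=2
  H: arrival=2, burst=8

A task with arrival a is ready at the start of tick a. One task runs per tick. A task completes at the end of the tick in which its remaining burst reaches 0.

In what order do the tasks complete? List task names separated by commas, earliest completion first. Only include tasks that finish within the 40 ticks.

t=0: L0/L1/L2 = ACEG/-/- → run A
t=1: L0/L1/L2 = ACEGDF/-/- → run A
t=2: L0/L1/L2 = CEGDFH/A/- → run C
t=3: L0/L1/L2 = CEGDFH/A/- → run C
t=4: L0/L1/L2 = EGDFH/AC/- → run E
t=5: L0/L1/L2 = EGDFH/AC/- → run E
t=6: L0/L1/L2 = GDFH/ACE/- → run G
t=7: L0/L1/L2 = GDFH/ACE/- → run G
t=8: L0/L1/L2 = DFH/ACE/- → run D
t=9: L0/L1/L2 = DFH/ACE/- → run D
t=10: L0/L1/L2 = FH/ACED/- → run F
t=11: L0/L1/L2 = FH/ACED/- → run F
t=12: L0/L1/L2 = H/ACEDF/- → run H
t=13: L0/L1/L2 = H/ACEDF/- → run H
t=14: L0/L1/L2 = -/ACEDFH/- → run A
t=15: L0/L1/L2 = -/ACEDFH/- → run A
t=16: L0/L1/L2 = -/ACEDFH/- → run A
t=17: L0/L1/L2 = -/ACEDFH/- → run A
t=18: L0/L1/L2 = -/CEDFH/A → run C
t=19: L0/L1/L2 = -/CEDFH/A → run C
t=20: L0/L1/L2 = -/EDFH/A → run E
t=21: L0/L1/L2 = -/EDFH/A → run E
t=22: L0/L1/L2 = -/EDFH/A → run E
t=23: L0/L1/L2 = -/EDFH/A → run E
t=24: L0/L1/L2 = -/DFH/A → run D
t=25: L0/L1/L2 = -/DFH/A → run D
t=26: L0/L1/L2 = -/DFH/A → run D
t=27: L0/L1/L2 = -/DFH/A → run D
t=28: L0/L1/L2 = -/FH/AD → run F
t=29: L0/L1/L2 = -/H/AD → run H
t=30: L0/L1/L2 = -/H/AD → run H
t=31: L0/L1/L2 = -/H/AD → run H
t=32: L0/L1/L2 = -/H/AD → run H
t=33: L0/L1/L2 = -/-/ADH → run A
t=34: L0/L1/L2 = -/-/DH → run D
t=35: L0/L1/L2 = -/-/DH → run D
t=36: L0/L1/L2 = -/-/H → run H
t=37: L0/L1/L2 = -/-/H → run H
t=38: (idle)
t=39: (idle)

completion order = G, C, E, F, A, D, H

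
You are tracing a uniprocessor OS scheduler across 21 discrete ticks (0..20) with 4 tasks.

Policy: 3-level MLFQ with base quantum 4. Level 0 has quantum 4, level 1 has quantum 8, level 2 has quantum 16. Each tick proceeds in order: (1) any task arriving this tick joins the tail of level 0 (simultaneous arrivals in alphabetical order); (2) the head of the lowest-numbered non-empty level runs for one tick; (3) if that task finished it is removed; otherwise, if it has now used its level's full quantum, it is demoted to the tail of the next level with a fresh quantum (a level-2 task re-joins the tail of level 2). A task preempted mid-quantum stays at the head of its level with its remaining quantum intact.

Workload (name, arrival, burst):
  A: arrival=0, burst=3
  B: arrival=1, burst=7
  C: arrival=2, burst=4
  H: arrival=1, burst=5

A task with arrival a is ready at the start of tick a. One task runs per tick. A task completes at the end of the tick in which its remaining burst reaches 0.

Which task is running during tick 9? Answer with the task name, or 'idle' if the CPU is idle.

t=0: L0/L1/L2 = A/-/- → run A
t=1: L0/L1/L2 = ABH/-/- → run A
t=2: L0/L1/L2 = ABHC/-/- → run A
t=3: L0/L1/L2 = BHC/-/- → run B
t=4: L0/L1/L2 = BHC/-/- → run B
t=5: L0/L1/L2 = BHC/-/- → run B
t=6: L0/L1/L2 = BHC/-/- → run B
t=7: L0/L1/L2 = HC/B/- → run H
t=8: L0/L1/L2 = HC/B/- → run H
t=9: L0/L1/L2 = HC/B/- → run H
t=10: L0/L1/L2 = HC/B/- → run H
t=11: L0/L1/L2 = C/BH/- → run C
t=12: L0/L1/L2 = C/BH/- → run C
t=13: L0/L1/L2 = C/BH/- → run C
t=14: L0/L1/L2 = C/BH/- → run C
t=15: L0/L1/L2 = -/BH/- → run B
t=16: L0/L1/L2 = -/BH/- → run B
t=17: L0/L1/L2 = -/BH/- → run B
t=18: L0/L1/L2 = -/H/- → run H
t=19: (idle)
t=20: (idle)

running at tick 9 = H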